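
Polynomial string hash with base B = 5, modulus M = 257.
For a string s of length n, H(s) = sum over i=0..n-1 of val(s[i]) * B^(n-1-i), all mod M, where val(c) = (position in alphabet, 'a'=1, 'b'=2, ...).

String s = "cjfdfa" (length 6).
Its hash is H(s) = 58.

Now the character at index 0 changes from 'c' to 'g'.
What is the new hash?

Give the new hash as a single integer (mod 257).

val('c') = 3, val('g') = 7
Position k = 0, exponent = n-1-k = 5
B^5 mod M = 5^5 mod 257 = 41
Delta = (7 - 3) * 41 mod 257 = 164
New hash = (58 + 164) mod 257 = 222

Answer: 222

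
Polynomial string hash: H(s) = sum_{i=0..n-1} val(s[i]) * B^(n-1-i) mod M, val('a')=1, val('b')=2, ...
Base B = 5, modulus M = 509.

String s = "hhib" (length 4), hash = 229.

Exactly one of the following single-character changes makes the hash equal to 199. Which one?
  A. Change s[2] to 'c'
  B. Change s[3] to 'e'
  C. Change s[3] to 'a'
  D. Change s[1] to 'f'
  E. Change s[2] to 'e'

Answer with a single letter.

Option A: s[2]='i'->'c', delta=(3-9)*5^1 mod 509 = 479, hash=229+479 mod 509 = 199 <-- target
Option B: s[3]='b'->'e', delta=(5-2)*5^0 mod 509 = 3, hash=229+3 mod 509 = 232
Option C: s[3]='b'->'a', delta=(1-2)*5^0 mod 509 = 508, hash=229+508 mod 509 = 228
Option D: s[1]='h'->'f', delta=(6-8)*5^2 mod 509 = 459, hash=229+459 mod 509 = 179
Option E: s[2]='i'->'e', delta=(5-9)*5^1 mod 509 = 489, hash=229+489 mod 509 = 209

Answer: A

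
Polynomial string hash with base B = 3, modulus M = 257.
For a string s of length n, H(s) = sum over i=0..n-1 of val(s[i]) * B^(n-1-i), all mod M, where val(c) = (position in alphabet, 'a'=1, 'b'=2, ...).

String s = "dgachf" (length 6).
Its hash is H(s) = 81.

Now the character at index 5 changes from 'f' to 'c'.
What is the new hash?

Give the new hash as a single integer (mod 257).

Answer: 78

Derivation:
val('f') = 6, val('c') = 3
Position k = 5, exponent = n-1-k = 0
B^0 mod M = 3^0 mod 257 = 1
Delta = (3 - 6) * 1 mod 257 = 254
New hash = (81 + 254) mod 257 = 78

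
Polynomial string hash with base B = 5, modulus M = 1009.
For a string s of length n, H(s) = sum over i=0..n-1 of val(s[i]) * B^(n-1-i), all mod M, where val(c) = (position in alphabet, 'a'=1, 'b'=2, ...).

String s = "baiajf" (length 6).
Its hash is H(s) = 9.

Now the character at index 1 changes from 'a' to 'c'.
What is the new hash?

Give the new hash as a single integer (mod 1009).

Answer: 250

Derivation:
val('a') = 1, val('c') = 3
Position k = 1, exponent = n-1-k = 4
B^4 mod M = 5^4 mod 1009 = 625
Delta = (3 - 1) * 625 mod 1009 = 241
New hash = (9 + 241) mod 1009 = 250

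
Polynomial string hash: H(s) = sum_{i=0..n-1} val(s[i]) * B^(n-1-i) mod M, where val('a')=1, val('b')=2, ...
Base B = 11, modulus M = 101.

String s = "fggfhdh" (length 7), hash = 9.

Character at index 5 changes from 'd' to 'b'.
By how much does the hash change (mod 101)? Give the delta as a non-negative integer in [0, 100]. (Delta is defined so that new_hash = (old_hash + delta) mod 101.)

Delta formula: (val(new) - val(old)) * B^(n-1-k) mod M
  val('b') - val('d') = 2 - 4 = -2
  B^(n-1-k) = 11^1 mod 101 = 11
  Delta = -2 * 11 mod 101 = 79

Answer: 79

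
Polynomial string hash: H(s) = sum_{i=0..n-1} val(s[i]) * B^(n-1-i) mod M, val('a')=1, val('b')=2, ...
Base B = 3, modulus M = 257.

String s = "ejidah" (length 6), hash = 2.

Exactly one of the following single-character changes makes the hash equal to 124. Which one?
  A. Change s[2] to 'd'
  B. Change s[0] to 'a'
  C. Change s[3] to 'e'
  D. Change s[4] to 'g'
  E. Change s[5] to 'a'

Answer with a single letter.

Answer: A

Derivation:
Option A: s[2]='i'->'d', delta=(4-9)*3^3 mod 257 = 122, hash=2+122 mod 257 = 124 <-- target
Option B: s[0]='e'->'a', delta=(1-5)*3^5 mod 257 = 56, hash=2+56 mod 257 = 58
Option C: s[3]='d'->'e', delta=(5-4)*3^2 mod 257 = 9, hash=2+9 mod 257 = 11
Option D: s[4]='a'->'g', delta=(7-1)*3^1 mod 257 = 18, hash=2+18 mod 257 = 20
Option E: s[5]='h'->'a', delta=(1-8)*3^0 mod 257 = 250, hash=2+250 mod 257 = 252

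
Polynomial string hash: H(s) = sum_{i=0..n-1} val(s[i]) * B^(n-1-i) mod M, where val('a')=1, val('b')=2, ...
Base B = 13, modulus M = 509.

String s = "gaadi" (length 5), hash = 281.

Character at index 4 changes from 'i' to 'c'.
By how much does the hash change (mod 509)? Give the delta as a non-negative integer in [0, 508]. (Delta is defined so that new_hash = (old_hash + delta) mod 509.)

Delta formula: (val(new) - val(old)) * B^(n-1-k) mod M
  val('c') - val('i') = 3 - 9 = -6
  B^(n-1-k) = 13^0 mod 509 = 1
  Delta = -6 * 1 mod 509 = 503

Answer: 503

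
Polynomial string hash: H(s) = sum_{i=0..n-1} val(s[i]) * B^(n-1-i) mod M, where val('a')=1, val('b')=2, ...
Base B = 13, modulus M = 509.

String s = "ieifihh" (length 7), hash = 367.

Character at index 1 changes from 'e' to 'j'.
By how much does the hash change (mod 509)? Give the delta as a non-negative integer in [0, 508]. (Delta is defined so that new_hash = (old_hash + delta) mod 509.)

Answer: 142

Derivation:
Delta formula: (val(new) - val(old)) * B^(n-1-k) mod M
  val('j') - val('e') = 10 - 5 = 5
  B^(n-1-k) = 13^5 mod 509 = 232
  Delta = 5 * 232 mod 509 = 142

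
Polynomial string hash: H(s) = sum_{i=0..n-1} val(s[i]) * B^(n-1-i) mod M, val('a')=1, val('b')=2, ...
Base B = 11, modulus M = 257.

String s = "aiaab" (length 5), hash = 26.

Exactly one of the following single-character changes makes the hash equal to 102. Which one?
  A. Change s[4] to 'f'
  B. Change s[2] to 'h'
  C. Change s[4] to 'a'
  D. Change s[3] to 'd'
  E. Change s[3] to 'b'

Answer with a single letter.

Option A: s[4]='b'->'f', delta=(6-2)*11^0 mod 257 = 4, hash=26+4 mod 257 = 30
Option B: s[2]='a'->'h', delta=(8-1)*11^2 mod 257 = 76, hash=26+76 mod 257 = 102 <-- target
Option C: s[4]='b'->'a', delta=(1-2)*11^0 mod 257 = 256, hash=26+256 mod 257 = 25
Option D: s[3]='a'->'d', delta=(4-1)*11^1 mod 257 = 33, hash=26+33 mod 257 = 59
Option E: s[3]='a'->'b', delta=(2-1)*11^1 mod 257 = 11, hash=26+11 mod 257 = 37

Answer: B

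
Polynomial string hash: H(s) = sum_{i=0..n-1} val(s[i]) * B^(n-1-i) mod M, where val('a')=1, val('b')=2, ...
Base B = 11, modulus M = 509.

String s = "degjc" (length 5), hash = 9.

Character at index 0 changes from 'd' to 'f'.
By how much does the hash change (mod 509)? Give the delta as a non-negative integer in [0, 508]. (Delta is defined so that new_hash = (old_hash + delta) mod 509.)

Delta formula: (val(new) - val(old)) * B^(n-1-k) mod M
  val('f') - val('d') = 6 - 4 = 2
  B^(n-1-k) = 11^4 mod 509 = 389
  Delta = 2 * 389 mod 509 = 269

Answer: 269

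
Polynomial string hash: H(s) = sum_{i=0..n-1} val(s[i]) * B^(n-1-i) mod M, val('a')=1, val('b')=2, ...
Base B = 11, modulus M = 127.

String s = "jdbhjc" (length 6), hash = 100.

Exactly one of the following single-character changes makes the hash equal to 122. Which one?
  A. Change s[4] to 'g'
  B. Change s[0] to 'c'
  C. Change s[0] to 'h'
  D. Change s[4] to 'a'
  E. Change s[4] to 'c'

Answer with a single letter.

Answer: B

Derivation:
Option A: s[4]='j'->'g', delta=(7-10)*11^1 mod 127 = 94, hash=100+94 mod 127 = 67
Option B: s[0]='j'->'c', delta=(3-10)*11^5 mod 127 = 22, hash=100+22 mod 127 = 122 <-- target
Option C: s[0]='j'->'h', delta=(8-10)*11^5 mod 127 = 97, hash=100+97 mod 127 = 70
Option D: s[4]='j'->'a', delta=(1-10)*11^1 mod 127 = 28, hash=100+28 mod 127 = 1
Option E: s[4]='j'->'c', delta=(3-10)*11^1 mod 127 = 50, hash=100+50 mod 127 = 23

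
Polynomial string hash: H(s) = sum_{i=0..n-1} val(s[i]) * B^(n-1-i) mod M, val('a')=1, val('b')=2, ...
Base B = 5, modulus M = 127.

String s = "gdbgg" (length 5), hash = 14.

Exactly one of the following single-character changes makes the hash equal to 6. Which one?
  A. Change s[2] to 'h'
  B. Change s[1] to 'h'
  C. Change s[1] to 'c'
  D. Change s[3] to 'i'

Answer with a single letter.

Answer: B

Derivation:
Option A: s[2]='b'->'h', delta=(8-2)*5^2 mod 127 = 23, hash=14+23 mod 127 = 37
Option B: s[1]='d'->'h', delta=(8-4)*5^3 mod 127 = 119, hash=14+119 mod 127 = 6 <-- target
Option C: s[1]='d'->'c', delta=(3-4)*5^3 mod 127 = 2, hash=14+2 mod 127 = 16
Option D: s[3]='g'->'i', delta=(9-7)*5^1 mod 127 = 10, hash=14+10 mod 127 = 24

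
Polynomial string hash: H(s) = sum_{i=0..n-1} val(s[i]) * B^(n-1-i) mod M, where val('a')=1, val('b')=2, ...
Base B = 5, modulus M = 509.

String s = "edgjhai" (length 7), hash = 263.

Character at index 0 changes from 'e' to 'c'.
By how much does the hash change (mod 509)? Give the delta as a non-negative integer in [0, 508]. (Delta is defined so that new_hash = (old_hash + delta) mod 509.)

Answer: 308

Derivation:
Delta formula: (val(new) - val(old)) * B^(n-1-k) mod M
  val('c') - val('e') = 3 - 5 = -2
  B^(n-1-k) = 5^6 mod 509 = 355
  Delta = -2 * 355 mod 509 = 308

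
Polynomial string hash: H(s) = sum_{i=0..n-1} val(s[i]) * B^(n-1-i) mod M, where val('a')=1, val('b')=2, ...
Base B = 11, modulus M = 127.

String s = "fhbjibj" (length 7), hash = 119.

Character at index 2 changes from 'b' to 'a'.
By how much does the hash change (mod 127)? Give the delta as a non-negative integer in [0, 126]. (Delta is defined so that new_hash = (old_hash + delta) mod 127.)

Delta formula: (val(new) - val(old)) * B^(n-1-k) mod M
  val('a') - val('b') = 1 - 2 = -1
  B^(n-1-k) = 11^4 mod 127 = 36
  Delta = -1 * 36 mod 127 = 91

Answer: 91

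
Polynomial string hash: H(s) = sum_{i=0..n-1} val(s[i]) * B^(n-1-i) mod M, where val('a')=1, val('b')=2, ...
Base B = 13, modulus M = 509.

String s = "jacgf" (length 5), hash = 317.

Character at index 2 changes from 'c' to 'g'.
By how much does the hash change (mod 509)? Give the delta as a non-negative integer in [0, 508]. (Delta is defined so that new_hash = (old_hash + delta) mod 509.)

Answer: 167

Derivation:
Delta formula: (val(new) - val(old)) * B^(n-1-k) mod M
  val('g') - val('c') = 7 - 3 = 4
  B^(n-1-k) = 13^2 mod 509 = 169
  Delta = 4 * 169 mod 509 = 167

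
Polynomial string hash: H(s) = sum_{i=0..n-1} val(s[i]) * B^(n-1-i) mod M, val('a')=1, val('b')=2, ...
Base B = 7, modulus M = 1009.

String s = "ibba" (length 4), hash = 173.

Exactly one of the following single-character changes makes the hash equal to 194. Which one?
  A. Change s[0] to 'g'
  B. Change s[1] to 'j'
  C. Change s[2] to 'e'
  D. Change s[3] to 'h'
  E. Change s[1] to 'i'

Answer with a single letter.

Option A: s[0]='i'->'g', delta=(7-9)*7^3 mod 1009 = 323, hash=173+323 mod 1009 = 496
Option B: s[1]='b'->'j', delta=(10-2)*7^2 mod 1009 = 392, hash=173+392 mod 1009 = 565
Option C: s[2]='b'->'e', delta=(5-2)*7^1 mod 1009 = 21, hash=173+21 mod 1009 = 194 <-- target
Option D: s[3]='a'->'h', delta=(8-1)*7^0 mod 1009 = 7, hash=173+7 mod 1009 = 180
Option E: s[1]='b'->'i', delta=(9-2)*7^2 mod 1009 = 343, hash=173+343 mod 1009 = 516

Answer: C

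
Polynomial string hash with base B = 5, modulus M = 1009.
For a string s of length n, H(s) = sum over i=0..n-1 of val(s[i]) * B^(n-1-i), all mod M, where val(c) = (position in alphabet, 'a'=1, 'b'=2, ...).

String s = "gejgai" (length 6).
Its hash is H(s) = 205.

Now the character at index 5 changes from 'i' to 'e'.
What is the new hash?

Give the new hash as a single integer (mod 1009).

val('i') = 9, val('e') = 5
Position k = 5, exponent = n-1-k = 0
B^0 mod M = 5^0 mod 1009 = 1
Delta = (5 - 9) * 1 mod 1009 = 1005
New hash = (205 + 1005) mod 1009 = 201

Answer: 201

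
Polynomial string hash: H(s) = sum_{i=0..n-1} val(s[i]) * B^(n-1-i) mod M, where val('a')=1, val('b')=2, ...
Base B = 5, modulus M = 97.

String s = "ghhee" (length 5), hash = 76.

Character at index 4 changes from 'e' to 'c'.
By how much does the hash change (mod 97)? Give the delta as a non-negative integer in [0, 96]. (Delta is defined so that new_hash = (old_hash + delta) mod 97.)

Delta formula: (val(new) - val(old)) * B^(n-1-k) mod M
  val('c') - val('e') = 3 - 5 = -2
  B^(n-1-k) = 5^0 mod 97 = 1
  Delta = -2 * 1 mod 97 = 95

Answer: 95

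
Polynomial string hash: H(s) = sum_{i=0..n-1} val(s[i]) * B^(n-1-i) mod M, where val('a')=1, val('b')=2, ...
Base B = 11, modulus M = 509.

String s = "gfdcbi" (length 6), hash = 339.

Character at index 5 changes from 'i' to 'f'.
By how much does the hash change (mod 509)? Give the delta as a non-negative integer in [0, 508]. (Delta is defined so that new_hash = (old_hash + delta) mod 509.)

Answer: 506

Derivation:
Delta formula: (val(new) - val(old)) * B^(n-1-k) mod M
  val('f') - val('i') = 6 - 9 = -3
  B^(n-1-k) = 11^0 mod 509 = 1
  Delta = -3 * 1 mod 509 = 506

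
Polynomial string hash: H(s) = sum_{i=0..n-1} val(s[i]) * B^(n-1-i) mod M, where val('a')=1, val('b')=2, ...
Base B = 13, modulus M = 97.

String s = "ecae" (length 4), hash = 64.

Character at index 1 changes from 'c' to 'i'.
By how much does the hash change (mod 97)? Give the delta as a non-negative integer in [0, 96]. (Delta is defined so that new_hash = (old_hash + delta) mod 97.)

Answer: 44

Derivation:
Delta formula: (val(new) - val(old)) * B^(n-1-k) mod M
  val('i') - val('c') = 9 - 3 = 6
  B^(n-1-k) = 13^2 mod 97 = 72
  Delta = 6 * 72 mod 97 = 44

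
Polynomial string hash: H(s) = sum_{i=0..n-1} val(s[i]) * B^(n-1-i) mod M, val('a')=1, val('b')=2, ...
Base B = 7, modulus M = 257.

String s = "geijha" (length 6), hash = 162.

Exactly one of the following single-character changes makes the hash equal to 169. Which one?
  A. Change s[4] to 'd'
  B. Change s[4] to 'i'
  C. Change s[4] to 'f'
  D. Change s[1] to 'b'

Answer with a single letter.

Answer: B

Derivation:
Option A: s[4]='h'->'d', delta=(4-8)*7^1 mod 257 = 229, hash=162+229 mod 257 = 134
Option B: s[4]='h'->'i', delta=(9-8)*7^1 mod 257 = 7, hash=162+7 mod 257 = 169 <-- target
Option C: s[4]='h'->'f', delta=(6-8)*7^1 mod 257 = 243, hash=162+243 mod 257 = 148
Option D: s[1]='e'->'b', delta=(2-5)*7^4 mod 257 = 250, hash=162+250 mod 257 = 155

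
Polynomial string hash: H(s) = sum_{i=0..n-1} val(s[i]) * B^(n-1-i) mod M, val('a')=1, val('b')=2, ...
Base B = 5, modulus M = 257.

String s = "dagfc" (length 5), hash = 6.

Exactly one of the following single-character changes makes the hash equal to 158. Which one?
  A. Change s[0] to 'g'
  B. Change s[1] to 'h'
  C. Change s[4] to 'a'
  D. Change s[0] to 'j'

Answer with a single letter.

Answer: D

Derivation:
Option A: s[0]='d'->'g', delta=(7-4)*5^4 mod 257 = 76, hash=6+76 mod 257 = 82
Option B: s[1]='a'->'h', delta=(8-1)*5^3 mod 257 = 104, hash=6+104 mod 257 = 110
Option C: s[4]='c'->'a', delta=(1-3)*5^0 mod 257 = 255, hash=6+255 mod 257 = 4
Option D: s[0]='d'->'j', delta=(10-4)*5^4 mod 257 = 152, hash=6+152 mod 257 = 158 <-- target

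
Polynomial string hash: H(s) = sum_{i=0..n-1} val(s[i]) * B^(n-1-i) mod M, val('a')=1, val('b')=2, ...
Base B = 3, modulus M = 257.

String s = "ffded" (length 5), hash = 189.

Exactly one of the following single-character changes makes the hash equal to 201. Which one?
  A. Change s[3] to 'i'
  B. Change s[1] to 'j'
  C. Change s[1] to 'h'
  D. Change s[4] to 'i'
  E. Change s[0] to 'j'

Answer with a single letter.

Option A: s[3]='e'->'i', delta=(9-5)*3^1 mod 257 = 12, hash=189+12 mod 257 = 201 <-- target
Option B: s[1]='f'->'j', delta=(10-6)*3^3 mod 257 = 108, hash=189+108 mod 257 = 40
Option C: s[1]='f'->'h', delta=(8-6)*3^3 mod 257 = 54, hash=189+54 mod 257 = 243
Option D: s[4]='d'->'i', delta=(9-4)*3^0 mod 257 = 5, hash=189+5 mod 257 = 194
Option E: s[0]='f'->'j', delta=(10-6)*3^4 mod 257 = 67, hash=189+67 mod 257 = 256

Answer: A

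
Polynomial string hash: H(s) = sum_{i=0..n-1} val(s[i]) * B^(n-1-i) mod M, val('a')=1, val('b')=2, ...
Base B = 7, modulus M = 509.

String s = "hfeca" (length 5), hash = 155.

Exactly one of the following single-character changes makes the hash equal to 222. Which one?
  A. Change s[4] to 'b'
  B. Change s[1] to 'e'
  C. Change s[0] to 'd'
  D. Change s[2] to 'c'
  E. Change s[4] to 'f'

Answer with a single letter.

Option A: s[4]='a'->'b', delta=(2-1)*7^0 mod 509 = 1, hash=155+1 mod 509 = 156
Option B: s[1]='f'->'e', delta=(5-6)*7^3 mod 509 = 166, hash=155+166 mod 509 = 321
Option C: s[0]='h'->'d', delta=(4-8)*7^4 mod 509 = 67, hash=155+67 mod 509 = 222 <-- target
Option D: s[2]='e'->'c', delta=(3-5)*7^2 mod 509 = 411, hash=155+411 mod 509 = 57
Option E: s[4]='a'->'f', delta=(6-1)*7^0 mod 509 = 5, hash=155+5 mod 509 = 160

Answer: C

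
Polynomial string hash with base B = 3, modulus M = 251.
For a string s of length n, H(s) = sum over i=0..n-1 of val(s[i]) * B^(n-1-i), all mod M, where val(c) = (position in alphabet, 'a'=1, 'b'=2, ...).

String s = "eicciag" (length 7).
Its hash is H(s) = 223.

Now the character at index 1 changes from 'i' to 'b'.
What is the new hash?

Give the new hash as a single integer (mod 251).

val('i') = 9, val('b') = 2
Position k = 1, exponent = n-1-k = 5
B^5 mod M = 3^5 mod 251 = 243
Delta = (2 - 9) * 243 mod 251 = 56
New hash = (223 + 56) mod 251 = 28

Answer: 28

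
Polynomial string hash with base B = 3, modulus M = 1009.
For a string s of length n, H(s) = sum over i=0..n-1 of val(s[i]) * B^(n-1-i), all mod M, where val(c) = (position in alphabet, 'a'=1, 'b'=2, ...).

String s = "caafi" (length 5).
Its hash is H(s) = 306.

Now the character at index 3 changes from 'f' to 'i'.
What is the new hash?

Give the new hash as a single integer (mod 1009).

Answer: 315

Derivation:
val('f') = 6, val('i') = 9
Position k = 3, exponent = n-1-k = 1
B^1 mod M = 3^1 mod 1009 = 3
Delta = (9 - 6) * 3 mod 1009 = 9
New hash = (306 + 9) mod 1009 = 315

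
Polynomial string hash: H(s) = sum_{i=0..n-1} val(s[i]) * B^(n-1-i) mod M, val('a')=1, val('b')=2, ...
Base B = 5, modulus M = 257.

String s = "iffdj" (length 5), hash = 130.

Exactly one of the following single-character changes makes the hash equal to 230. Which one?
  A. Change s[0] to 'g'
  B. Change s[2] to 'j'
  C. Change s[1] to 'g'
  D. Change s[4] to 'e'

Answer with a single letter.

Option A: s[0]='i'->'g', delta=(7-9)*5^4 mod 257 = 35, hash=130+35 mod 257 = 165
Option B: s[2]='f'->'j', delta=(10-6)*5^2 mod 257 = 100, hash=130+100 mod 257 = 230 <-- target
Option C: s[1]='f'->'g', delta=(7-6)*5^3 mod 257 = 125, hash=130+125 mod 257 = 255
Option D: s[4]='j'->'e', delta=(5-10)*5^0 mod 257 = 252, hash=130+252 mod 257 = 125

Answer: B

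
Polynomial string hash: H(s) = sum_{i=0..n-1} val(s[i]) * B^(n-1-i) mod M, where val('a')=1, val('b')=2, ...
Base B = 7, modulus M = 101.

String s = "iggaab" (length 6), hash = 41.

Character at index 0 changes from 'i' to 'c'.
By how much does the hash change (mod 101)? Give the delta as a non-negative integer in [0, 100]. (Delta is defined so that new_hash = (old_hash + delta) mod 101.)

Delta formula: (val(new) - val(old)) * B^(n-1-k) mod M
  val('c') - val('i') = 3 - 9 = -6
  B^(n-1-k) = 7^5 mod 101 = 41
  Delta = -6 * 41 mod 101 = 57

Answer: 57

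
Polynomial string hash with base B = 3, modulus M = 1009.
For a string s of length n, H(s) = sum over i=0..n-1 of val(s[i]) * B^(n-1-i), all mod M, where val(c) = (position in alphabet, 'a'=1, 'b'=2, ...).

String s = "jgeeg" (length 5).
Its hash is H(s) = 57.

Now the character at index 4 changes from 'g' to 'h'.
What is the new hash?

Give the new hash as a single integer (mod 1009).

Answer: 58

Derivation:
val('g') = 7, val('h') = 8
Position k = 4, exponent = n-1-k = 0
B^0 mod M = 3^0 mod 1009 = 1
Delta = (8 - 7) * 1 mod 1009 = 1
New hash = (57 + 1) mod 1009 = 58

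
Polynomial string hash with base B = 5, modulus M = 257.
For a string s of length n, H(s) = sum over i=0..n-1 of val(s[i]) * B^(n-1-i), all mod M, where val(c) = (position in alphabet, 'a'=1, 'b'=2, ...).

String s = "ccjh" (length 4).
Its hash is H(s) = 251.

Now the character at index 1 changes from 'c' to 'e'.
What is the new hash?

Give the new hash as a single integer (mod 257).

val('c') = 3, val('e') = 5
Position k = 1, exponent = n-1-k = 2
B^2 mod M = 5^2 mod 257 = 25
Delta = (5 - 3) * 25 mod 257 = 50
New hash = (251 + 50) mod 257 = 44

Answer: 44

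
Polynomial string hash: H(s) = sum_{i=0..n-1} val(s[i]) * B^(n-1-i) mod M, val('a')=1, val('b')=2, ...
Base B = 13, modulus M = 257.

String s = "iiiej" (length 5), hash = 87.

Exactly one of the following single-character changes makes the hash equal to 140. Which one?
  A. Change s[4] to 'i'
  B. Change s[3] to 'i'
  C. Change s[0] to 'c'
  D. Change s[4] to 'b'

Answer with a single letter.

Answer: C

Derivation:
Option A: s[4]='j'->'i', delta=(9-10)*13^0 mod 257 = 256, hash=87+256 mod 257 = 86
Option B: s[3]='e'->'i', delta=(9-5)*13^1 mod 257 = 52, hash=87+52 mod 257 = 139
Option C: s[0]='i'->'c', delta=(3-9)*13^4 mod 257 = 53, hash=87+53 mod 257 = 140 <-- target
Option D: s[4]='j'->'b', delta=(2-10)*13^0 mod 257 = 249, hash=87+249 mod 257 = 79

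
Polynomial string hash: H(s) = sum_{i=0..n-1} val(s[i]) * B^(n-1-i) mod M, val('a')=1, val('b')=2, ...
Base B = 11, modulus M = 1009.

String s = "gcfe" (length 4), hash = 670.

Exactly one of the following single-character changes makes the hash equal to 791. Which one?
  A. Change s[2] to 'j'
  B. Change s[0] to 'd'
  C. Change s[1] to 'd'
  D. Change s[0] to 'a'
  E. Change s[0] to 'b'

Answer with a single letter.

Answer: C

Derivation:
Option A: s[2]='f'->'j', delta=(10-6)*11^1 mod 1009 = 44, hash=670+44 mod 1009 = 714
Option B: s[0]='g'->'d', delta=(4-7)*11^3 mod 1009 = 43, hash=670+43 mod 1009 = 713
Option C: s[1]='c'->'d', delta=(4-3)*11^2 mod 1009 = 121, hash=670+121 mod 1009 = 791 <-- target
Option D: s[0]='g'->'a', delta=(1-7)*11^3 mod 1009 = 86, hash=670+86 mod 1009 = 756
Option E: s[0]='g'->'b', delta=(2-7)*11^3 mod 1009 = 408, hash=670+408 mod 1009 = 69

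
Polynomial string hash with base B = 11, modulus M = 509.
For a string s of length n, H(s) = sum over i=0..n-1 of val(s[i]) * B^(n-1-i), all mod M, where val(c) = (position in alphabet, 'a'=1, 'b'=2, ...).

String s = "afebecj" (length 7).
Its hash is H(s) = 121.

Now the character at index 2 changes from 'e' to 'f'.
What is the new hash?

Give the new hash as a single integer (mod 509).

Answer: 1

Derivation:
val('e') = 5, val('f') = 6
Position k = 2, exponent = n-1-k = 4
B^4 mod M = 11^4 mod 509 = 389
Delta = (6 - 5) * 389 mod 509 = 389
New hash = (121 + 389) mod 509 = 1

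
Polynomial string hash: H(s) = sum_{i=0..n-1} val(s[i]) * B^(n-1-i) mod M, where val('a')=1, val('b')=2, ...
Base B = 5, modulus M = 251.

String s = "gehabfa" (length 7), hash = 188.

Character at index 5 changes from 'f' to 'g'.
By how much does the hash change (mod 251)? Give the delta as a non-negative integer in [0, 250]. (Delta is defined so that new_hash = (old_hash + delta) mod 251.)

Answer: 5

Derivation:
Delta formula: (val(new) - val(old)) * B^(n-1-k) mod M
  val('g') - val('f') = 7 - 6 = 1
  B^(n-1-k) = 5^1 mod 251 = 5
  Delta = 1 * 5 mod 251 = 5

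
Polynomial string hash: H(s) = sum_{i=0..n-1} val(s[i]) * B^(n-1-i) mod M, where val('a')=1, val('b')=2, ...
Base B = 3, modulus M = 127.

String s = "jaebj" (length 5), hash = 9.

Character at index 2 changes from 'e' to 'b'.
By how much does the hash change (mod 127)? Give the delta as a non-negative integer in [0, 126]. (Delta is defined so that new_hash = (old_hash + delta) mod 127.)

Delta formula: (val(new) - val(old)) * B^(n-1-k) mod M
  val('b') - val('e') = 2 - 5 = -3
  B^(n-1-k) = 3^2 mod 127 = 9
  Delta = -3 * 9 mod 127 = 100

Answer: 100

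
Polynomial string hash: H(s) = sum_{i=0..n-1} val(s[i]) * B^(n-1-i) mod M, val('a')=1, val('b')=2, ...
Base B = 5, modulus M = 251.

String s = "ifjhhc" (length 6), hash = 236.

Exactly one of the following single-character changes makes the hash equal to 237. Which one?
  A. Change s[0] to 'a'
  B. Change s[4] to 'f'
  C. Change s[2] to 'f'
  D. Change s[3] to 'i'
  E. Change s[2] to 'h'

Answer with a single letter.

Answer: E

Derivation:
Option A: s[0]='i'->'a', delta=(1-9)*5^5 mod 251 = 100, hash=236+100 mod 251 = 85
Option B: s[4]='h'->'f', delta=(6-8)*5^1 mod 251 = 241, hash=236+241 mod 251 = 226
Option C: s[2]='j'->'f', delta=(6-10)*5^3 mod 251 = 2, hash=236+2 mod 251 = 238
Option D: s[3]='h'->'i', delta=(9-8)*5^2 mod 251 = 25, hash=236+25 mod 251 = 10
Option E: s[2]='j'->'h', delta=(8-10)*5^3 mod 251 = 1, hash=236+1 mod 251 = 237 <-- target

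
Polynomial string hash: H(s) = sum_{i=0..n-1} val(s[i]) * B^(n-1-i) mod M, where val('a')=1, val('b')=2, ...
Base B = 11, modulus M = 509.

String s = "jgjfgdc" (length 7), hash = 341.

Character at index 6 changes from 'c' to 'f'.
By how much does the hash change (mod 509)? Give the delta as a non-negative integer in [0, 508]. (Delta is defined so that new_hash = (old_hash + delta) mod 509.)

Answer: 3

Derivation:
Delta formula: (val(new) - val(old)) * B^(n-1-k) mod M
  val('f') - val('c') = 6 - 3 = 3
  B^(n-1-k) = 11^0 mod 509 = 1
  Delta = 3 * 1 mod 509 = 3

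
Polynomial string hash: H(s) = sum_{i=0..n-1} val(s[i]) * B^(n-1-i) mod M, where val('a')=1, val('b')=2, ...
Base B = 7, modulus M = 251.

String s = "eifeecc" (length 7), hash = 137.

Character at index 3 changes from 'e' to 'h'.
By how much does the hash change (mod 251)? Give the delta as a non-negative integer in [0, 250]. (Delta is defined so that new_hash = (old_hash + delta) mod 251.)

Delta formula: (val(new) - val(old)) * B^(n-1-k) mod M
  val('h') - val('e') = 8 - 5 = 3
  B^(n-1-k) = 7^3 mod 251 = 92
  Delta = 3 * 92 mod 251 = 25

Answer: 25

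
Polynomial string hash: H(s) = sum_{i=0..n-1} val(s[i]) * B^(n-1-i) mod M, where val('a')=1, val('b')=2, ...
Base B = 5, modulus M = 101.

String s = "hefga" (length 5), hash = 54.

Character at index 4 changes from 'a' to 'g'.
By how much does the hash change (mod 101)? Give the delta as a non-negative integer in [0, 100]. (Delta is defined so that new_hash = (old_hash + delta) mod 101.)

Answer: 6

Derivation:
Delta formula: (val(new) - val(old)) * B^(n-1-k) mod M
  val('g') - val('a') = 7 - 1 = 6
  B^(n-1-k) = 5^0 mod 101 = 1
  Delta = 6 * 1 mod 101 = 6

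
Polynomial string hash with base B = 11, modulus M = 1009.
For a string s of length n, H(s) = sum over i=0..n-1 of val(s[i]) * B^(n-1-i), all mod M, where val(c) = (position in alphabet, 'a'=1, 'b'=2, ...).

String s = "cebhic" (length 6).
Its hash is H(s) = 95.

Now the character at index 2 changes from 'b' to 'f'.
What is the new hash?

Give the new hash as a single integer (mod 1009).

Answer: 374

Derivation:
val('b') = 2, val('f') = 6
Position k = 2, exponent = n-1-k = 3
B^3 mod M = 11^3 mod 1009 = 322
Delta = (6 - 2) * 322 mod 1009 = 279
New hash = (95 + 279) mod 1009 = 374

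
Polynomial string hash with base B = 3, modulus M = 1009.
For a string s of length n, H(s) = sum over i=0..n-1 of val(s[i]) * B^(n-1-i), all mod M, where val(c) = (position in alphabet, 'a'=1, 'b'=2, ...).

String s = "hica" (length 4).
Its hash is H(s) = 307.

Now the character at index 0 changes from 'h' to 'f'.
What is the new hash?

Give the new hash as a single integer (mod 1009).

Answer: 253

Derivation:
val('h') = 8, val('f') = 6
Position k = 0, exponent = n-1-k = 3
B^3 mod M = 3^3 mod 1009 = 27
Delta = (6 - 8) * 27 mod 1009 = 955
New hash = (307 + 955) mod 1009 = 253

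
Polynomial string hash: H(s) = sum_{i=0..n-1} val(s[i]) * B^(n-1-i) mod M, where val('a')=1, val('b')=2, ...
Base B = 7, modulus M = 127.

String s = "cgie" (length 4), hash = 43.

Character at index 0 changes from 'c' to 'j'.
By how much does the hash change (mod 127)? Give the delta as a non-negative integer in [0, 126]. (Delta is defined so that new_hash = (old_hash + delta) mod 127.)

Answer: 115

Derivation:
Delta formula: (val(new) - val(old)) * B^(n-1-k) mod M
  val('j') - val('c') = 10 - 3 = 7
  B^(n-1-k) = 7^3 mod 127 = 89
  Delta = 7 * 89 mod 127 = 115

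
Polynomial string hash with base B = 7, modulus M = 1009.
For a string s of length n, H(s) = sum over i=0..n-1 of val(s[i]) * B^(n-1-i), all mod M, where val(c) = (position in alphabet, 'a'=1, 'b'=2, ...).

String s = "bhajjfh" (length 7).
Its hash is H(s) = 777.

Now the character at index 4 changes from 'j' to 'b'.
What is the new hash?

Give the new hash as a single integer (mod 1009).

Answer: 385

Derivation:
val('j') = 10, val('b') = 2
Position k = 4, exponent = n-1-k = 2
B^2 mod M = 7^2 mod 1009 = 49
Delta = (2 - 10) * 49 mod 1009 = 617
New hash = (777 + 617) mod 1009 = 385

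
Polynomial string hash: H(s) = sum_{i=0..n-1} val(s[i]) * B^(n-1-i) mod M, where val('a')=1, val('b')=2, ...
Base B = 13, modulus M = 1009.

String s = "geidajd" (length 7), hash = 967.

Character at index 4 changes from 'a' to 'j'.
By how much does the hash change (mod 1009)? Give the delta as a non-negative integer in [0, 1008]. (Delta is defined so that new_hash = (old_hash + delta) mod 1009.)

Answer: 512

Derivation:
Delta formula: (val(new) - val(old)) * B^(n-1-k) mod M
  val('j') - val('a') = 10 - 1 = 9
  B^(n-1-k) = 13^2 mod 1009 = 169
  Delta = 9 * 169 mod 1009 = 512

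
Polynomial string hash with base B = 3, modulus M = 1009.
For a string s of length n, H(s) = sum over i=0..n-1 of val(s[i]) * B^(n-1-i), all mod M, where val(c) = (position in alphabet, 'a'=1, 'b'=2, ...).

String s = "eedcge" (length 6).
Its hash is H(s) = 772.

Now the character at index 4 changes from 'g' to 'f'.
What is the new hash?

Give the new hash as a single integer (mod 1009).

val('g') = 7, val('f') = 6
Position k = 4, exponent = n-1-k = 1
B^1 mod M = 3^1 mod 1009 = 3
Delta = (6 - 7) * 3 mod 1009 = 1006
New hash = (772 + 1006) mod 1009 = 769

Answer: 769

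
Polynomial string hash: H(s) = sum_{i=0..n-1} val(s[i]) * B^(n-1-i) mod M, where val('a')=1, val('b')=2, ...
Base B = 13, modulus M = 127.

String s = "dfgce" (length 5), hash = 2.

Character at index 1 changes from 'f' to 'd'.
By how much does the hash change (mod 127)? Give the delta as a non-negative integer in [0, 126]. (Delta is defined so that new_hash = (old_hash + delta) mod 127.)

Delta formula: (val(new) - val(old)) * B^(n-1-k) mod M
  val('d') - val('f') = 4 - 6 = -2
  B^(n-1-k) = 13^3 mod 127 = 38
  Delta = -2 * 38 mod 127 = 51

Answer: 51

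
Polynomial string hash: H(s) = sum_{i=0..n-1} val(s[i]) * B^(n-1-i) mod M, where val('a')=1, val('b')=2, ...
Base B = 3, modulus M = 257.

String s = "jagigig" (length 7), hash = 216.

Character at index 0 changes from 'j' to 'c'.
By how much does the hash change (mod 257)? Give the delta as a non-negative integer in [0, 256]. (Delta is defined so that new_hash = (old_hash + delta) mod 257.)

Answer: 37

Derivation:
Delta formula: (val(new) - val(old)) * B^(n-1-k) mod M
  val('c') - val('j') = 3 - 10 = -7
  B^(n-1-k) = 3^6 mod 257 = 215
  Delta = -7 * 215 mod 257 = 37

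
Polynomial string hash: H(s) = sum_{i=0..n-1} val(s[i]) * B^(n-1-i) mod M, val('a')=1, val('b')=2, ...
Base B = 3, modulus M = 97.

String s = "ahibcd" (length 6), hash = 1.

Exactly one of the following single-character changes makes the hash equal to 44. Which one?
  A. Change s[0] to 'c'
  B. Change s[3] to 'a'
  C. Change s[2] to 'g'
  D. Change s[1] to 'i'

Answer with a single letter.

Answer: C

Derivation:
Option A: s[0]='a'->'c', delta=(3-1)*3^5 mod 97 = 1, hash=1+1 mod 97 = 2
Option B: s[3]='b'->'a', delta=(1-2)*3^2 mod 97 = 88, hash=1+88 mod 97 = 89
Option C: s[2]='i'->'g', delta=(7-9)*3^3 mod 97 = 43, hash=1+43 mod 97 = 44 <-- target
Option D: s[1]='h'->'i', delta=(9-8)*3^4 mod 97 = 81, hash=1+81 mod 97 = 82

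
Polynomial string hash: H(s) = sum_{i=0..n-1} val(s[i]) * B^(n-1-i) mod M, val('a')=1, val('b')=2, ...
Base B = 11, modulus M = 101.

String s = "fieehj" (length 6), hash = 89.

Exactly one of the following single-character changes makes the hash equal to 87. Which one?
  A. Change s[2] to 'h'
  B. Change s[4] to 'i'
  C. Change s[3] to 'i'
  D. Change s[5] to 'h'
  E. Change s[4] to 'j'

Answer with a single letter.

Option A: s[2]='e'->'h', delta=(8-5)*11^3 mod 101 = 54, hash=89+54 mod 101 = 42
Option B: s[4]='h'->'i', delta=(9-8)*11^1 mod 101 = 11, hash=89+11 mod 101 = 100
Option C: s[3]='e'->'i', delta=(9-5)*11^2 mod 101 = 80, hash=89+80 mod 101 = 68
Option D: s[5]='j'->'h', delta=(8-10)*11^0 mod 101 = 99, hash=89+99 mod 101 = 87 <-- target
Option E: s[4]='h'->'j', delta=(10-8)*11^1 mod 101 = 22, hash=89+22 mod 101 = 10

Answer: D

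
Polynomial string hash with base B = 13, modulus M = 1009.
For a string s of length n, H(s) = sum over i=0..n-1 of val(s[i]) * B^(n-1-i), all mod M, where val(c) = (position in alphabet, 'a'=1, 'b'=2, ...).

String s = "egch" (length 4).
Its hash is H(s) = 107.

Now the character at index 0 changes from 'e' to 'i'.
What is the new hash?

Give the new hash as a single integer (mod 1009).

val('e') = 5, val('i') = 9
Position k = 0, exponent = n-1-k = 3
B^3 mod M = 13^3 mod 1009 = 179
Delta = (9 - 5) * 179 mod 1009 = 716
New hash = (107 + 716) mod 1009 = 823

Answer: 823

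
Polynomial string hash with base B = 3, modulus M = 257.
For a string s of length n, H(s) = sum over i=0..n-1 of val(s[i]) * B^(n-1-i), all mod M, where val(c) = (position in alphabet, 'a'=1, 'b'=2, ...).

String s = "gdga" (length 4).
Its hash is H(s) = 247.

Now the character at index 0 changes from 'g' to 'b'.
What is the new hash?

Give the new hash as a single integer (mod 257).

val('g') = 7, val('b') = 2
Position k = 0, exponent = n-1-k = 3
B^3 mod M = 3^3 mod 257 = 27
Delta = (2 - 7) * 27 mod 257 = 122
New hash = (247 + 122) mod 257 = 112

Answer: 112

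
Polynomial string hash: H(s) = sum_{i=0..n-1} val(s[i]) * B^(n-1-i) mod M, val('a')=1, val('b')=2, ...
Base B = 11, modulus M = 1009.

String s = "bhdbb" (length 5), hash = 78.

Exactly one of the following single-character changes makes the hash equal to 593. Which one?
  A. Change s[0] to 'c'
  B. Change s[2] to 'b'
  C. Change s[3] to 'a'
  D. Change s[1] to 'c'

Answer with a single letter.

Option A: s[0]='b'->'c', delta=(3-2)*11^4 mod 1009 = 515, hash=78+515 mod 1009 = 593 <-- target
Option B: s[2]='d'->'b', delta=(2-4)*11^2 mod 1009 = 767, hash=78+767 mod 1009 = 845
Option C: s[3]='b'->'a', delta=(1-2)*11^1 mod 1009 = 998, hash=78+998 mod 1009 = 67
Option D: s[1]='h'->'c', delta=(3-8)*11^3 mod 1009 = 408, hash=78+408 mod 1009 = 486

Answer: A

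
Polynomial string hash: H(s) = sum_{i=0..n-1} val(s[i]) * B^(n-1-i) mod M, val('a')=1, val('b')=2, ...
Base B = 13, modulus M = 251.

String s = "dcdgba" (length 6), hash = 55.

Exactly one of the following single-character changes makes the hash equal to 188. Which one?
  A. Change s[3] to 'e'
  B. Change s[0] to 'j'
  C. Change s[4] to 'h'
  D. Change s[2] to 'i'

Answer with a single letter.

Option A: s[3]='g'->'e', delta=(5-7)*13^2 mod 251 = 164, hash=55+164 mod 251 = 219
Option B: s[0]='d'->'j', delta=(10-4)*13^5 mod 251 = 133, hash=55+133 mod 251 = 188 <-- target
Option C: s[4]='b'->'h', delta=(8-2)*13^1 mod 251 = 78, hash=55+78 mod 251 = 133
Option D: s[2]='d'->'i', delta=(9-4)*13^3 mod 251 = 192, hash=55+192 mod 251 = 247

Answer: B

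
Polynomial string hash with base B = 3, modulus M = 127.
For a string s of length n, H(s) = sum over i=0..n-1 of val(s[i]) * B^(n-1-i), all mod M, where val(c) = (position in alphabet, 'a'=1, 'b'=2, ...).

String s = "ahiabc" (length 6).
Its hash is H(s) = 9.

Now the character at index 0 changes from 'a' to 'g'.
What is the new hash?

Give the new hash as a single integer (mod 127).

val('a') = 1, val('g') = 7
Position k = 0, exponent = n-1-k = 5
B^5 mod M = 3^5 mod 127 = 116
Delta = (7 - 1) * 116 mod 127 = 61
New hash = (9 + 61) mod 127 = 70

Answer: 70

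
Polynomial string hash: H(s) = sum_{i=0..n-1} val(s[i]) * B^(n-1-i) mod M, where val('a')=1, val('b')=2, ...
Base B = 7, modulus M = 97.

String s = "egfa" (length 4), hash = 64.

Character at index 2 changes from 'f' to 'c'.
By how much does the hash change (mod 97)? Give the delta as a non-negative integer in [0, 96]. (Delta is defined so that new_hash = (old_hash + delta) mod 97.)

Answer: 76

Derivation:
Delta formula: (val(new) - val(old)) * B^(n-1-k) mod M
  val('c') - val('f') = 3 - 6 = -3
  B^(n-1-k) = 7^1 mod 97 = 7
  Delta = -3 * 7 mod 97 = 76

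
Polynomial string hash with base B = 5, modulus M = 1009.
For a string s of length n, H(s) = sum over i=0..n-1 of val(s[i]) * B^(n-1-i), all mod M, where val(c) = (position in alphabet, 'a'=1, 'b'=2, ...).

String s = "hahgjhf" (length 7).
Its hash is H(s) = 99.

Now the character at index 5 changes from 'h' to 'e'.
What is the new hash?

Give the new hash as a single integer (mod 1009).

Answer: 84

Derivation:
val('h') = 8, val('e') = 5
Position k = 5, exponent = n-1-k = 1
B^1 mod M = 5^1 mod 1009 = 5
Delta = (5 - 8) * 5 mod 1009 = 994
New hash = (99 + 994) mod 1009 = 84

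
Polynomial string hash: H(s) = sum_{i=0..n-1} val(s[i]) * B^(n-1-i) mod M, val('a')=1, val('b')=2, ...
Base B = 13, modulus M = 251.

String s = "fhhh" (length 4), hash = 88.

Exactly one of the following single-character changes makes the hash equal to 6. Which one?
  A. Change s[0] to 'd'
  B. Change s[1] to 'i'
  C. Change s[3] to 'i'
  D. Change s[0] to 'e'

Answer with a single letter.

Answer: B

Derivation:
Option A: s[0]='f'->'d', delta=(4-6)*13^3 mod 251 = 124, hash=88+124 mod 251 = 212
Option B: s[1]='h'->'i', delta=(9-8)*13^2 mod 251 = 169, hash=88+169 mod 251 = 6 <-- target
Option C: s[3]='h'->'i', delta=(9-8)*13^0 mod 251 = 1, hash=88+1 mod 251 = 89
Option D: s[0]='f'->'e', delta=(5-6)*13^3 mod 251 = 62, hash=88+62 mod 251 = 150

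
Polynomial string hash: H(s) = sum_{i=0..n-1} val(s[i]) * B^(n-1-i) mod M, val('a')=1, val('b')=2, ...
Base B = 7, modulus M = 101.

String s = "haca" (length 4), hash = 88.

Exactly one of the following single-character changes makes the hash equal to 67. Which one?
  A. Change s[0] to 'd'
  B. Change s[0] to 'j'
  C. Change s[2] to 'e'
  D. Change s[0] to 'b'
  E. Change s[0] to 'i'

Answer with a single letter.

Answer: B

Derivation:
Option A: s[0]='h'->'d', delta=(4-8)*7^3 mod 101 = 42, hash=88+42 mod 101 = 29
Option B: s[0]='h'->'j', delta=(10-8)*7^3 mod 101 = 80, hash=88+80 mod 101 = 67 <-- target
Option C: s[2]='c'->'e', delta=(5-3)*7^1 mod 101 = 14, hash=88+14 mod 101 = 1
Option D: s[0]='h'->'b', delta=(2-8)*7^3 mod 101 = 63, hash=88+63 mod 101 = 50
Option E: s[0]='h'->'i', delta=(9-8)*7^3 mod 101 = 40, hash=88+40 mod 101 = 27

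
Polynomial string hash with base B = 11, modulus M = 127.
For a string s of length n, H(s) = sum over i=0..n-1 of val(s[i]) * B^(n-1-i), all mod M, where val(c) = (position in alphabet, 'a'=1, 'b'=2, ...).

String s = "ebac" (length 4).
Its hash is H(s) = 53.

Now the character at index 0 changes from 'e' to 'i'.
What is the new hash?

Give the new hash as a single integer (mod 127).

Answer: 43

Derivation:
val('e') = 5, val('i') = 9
Position k = 0, exponent = n-1-k = 3
B^3 mod M = 11^3 mod 127 = 61
Delta = (9 - 5) * 61 mod 127 = 117
New hash = (53 + 117) mod 127 = 43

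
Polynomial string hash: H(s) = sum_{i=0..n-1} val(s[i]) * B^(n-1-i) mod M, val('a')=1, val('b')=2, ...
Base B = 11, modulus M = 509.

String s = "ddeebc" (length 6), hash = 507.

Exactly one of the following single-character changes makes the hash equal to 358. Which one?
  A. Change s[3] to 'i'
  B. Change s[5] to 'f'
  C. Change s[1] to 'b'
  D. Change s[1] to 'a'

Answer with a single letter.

Option A: s[3]='e'->'i', delta=(9-5)*11^2 mod 509 = 484, hash=507+484 mod 509 = 482
Option B: s[5]='c'->'f', delta=(6-3)*11^0 mod 509 = 3, hash=507+3 mod 509 = 1
Option C: s[1]='d'->'b', delta=(2-4)*11^4 mod 509 = 240, hash=507+240 mod 509 = 238
Option D: s[1]='d'->'a', delta=(1-4)*11^4 mod 509 = 360, hash=507+360 mod 509 = 358 <-- target

Answer: D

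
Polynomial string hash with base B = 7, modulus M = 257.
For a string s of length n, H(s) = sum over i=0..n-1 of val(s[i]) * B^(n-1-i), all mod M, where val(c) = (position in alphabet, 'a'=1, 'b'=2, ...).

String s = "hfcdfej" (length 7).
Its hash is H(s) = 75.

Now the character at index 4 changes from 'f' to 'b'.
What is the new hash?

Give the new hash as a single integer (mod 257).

Answer: 136

Derivation:
val('f') = 6, val('b') = 2
Position k = 4, exponent = n-1-k = 2
B^2 mod M = 7^2 mod 257 = 49
Delta = (2 - 6) * 49 mod 257 = 61
New hash = (75 + 61) mod 257 = 136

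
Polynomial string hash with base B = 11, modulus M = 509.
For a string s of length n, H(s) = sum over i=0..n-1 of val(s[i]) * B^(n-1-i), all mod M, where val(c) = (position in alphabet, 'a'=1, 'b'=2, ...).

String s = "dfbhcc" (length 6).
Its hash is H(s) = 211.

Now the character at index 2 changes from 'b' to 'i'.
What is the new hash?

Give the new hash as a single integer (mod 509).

val('b') = 2, val('i') = 9
Position k = 2, exponent = n-1-k = 3
B^3 mod M = 11^3 mod 509 = 313
Delta = (9 - 2) * 313 mod 509 = 155
New hash = (211 + 155) mod 509 = 366

Answer: 366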